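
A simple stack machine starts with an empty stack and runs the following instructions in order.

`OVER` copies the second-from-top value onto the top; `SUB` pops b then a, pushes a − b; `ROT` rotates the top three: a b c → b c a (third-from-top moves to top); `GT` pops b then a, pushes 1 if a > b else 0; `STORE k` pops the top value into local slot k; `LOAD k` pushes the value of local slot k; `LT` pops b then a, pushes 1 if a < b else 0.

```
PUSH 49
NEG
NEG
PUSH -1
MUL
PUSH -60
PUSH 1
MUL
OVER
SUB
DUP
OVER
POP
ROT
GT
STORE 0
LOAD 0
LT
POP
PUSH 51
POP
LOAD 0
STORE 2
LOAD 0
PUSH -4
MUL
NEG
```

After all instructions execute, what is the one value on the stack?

PUSH 49  -> [49]
NEG      -> [-49]
NEG      -> [49]
PUSH -1  -> [49, -1]
MUL      -> [-49]
PUSH -60 -> [-49, -60]
PUSH 1   -> [-49, -60, 1]
MUL      -> [-49, -60]
OVER     -> [-49, -60, -49]
SUB      -> [-49, -11]
DUP      -> [-49, -11, -11]
OVER     -> [-49, -11, -11, -11]
POP      -> [-49, -11, -11]
ROT      -> [-11, -11, -49]
GT       -> [-11, 1]
STORE 0  -> [-11]
LOAD 0   -> [-11, 1]
LT       -> [1]
POP      -> []
PUSH 51  -> [51]
POP      -> []
LOAD 0   -> [1]
STORE 2  -> []
LOAD 0   -> [1]
PUSH -4  -> [1, -4]
MUL      -> [-4]
NEG      -> [4]

4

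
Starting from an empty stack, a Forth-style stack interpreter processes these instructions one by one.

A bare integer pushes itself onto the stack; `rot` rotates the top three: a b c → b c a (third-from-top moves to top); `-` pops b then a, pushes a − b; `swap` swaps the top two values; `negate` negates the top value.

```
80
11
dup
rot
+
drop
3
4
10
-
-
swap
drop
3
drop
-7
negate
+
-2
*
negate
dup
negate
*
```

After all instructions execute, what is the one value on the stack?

-1024

80     : 80
11     : 80 11
dup    : 80 11 11
rot    : 11 11 80
+      : 11 91
drop   : 11
3      : 11 3
4      : 11 3 4
10     : 11 3 4 10
-      : 11 3 -6
-      : 11 9
swap   : 9 11
drop   : 9
3      : 9 3
drop   : 9
-7     : 9 -7
negate : 9 7
+      : 16
-2     : 16 -2
*      : -32
negate : 32
dup    : 32 32
negate : 32 -32
*      : -1024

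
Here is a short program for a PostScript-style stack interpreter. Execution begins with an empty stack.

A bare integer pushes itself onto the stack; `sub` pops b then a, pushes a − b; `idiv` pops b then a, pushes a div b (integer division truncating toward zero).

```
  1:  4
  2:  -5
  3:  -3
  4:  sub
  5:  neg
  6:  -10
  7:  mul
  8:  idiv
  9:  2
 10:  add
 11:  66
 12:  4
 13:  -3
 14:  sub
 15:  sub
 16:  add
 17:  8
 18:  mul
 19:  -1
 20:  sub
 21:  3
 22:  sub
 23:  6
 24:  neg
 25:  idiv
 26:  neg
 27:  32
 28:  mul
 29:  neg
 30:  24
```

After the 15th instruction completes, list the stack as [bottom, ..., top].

4    : [4]
-5   : [4, -5]
-3   : [4, -5, -3]
sub  : [4, -2]
neg  : [4, 2]
-10  : [4, 2, -10]
mul  : [4, -20]
idiv : [0]
2    : [0, 2]
add  : [2]
66   : [2, 66]
4    : [2, 66, 4]
-3   : [2, 66, 4, -3]
sub  : [2, 66, 7]
sub  : [2, 59]

[2, 59]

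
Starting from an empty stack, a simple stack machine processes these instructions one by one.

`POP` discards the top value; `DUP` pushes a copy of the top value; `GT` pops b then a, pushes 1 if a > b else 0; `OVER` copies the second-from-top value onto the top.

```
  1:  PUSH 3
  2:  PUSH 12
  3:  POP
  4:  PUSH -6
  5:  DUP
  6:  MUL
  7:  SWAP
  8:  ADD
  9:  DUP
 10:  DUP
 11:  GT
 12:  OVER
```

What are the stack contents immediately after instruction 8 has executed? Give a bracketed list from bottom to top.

[39]

PUSH 3   3
PUSH 12  3 12
POP      3
PUSH -6  3 -6
DUP      3 -6 -6
MUL      3 36
SWAP     36 3
ADD      39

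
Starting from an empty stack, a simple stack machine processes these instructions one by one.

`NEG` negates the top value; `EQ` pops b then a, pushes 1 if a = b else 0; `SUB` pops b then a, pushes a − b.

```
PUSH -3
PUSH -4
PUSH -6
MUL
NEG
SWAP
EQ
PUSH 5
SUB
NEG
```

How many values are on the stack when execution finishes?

PUSH -3 → [-3]
PUSH -4 → [-3, -4]
PUSH -6 → [-3, -4, -6]
MUL     → [-3, 24]
NEG     → [-3, -24]
SWAP    → [-24, -3]
EQ      → [0]
PUSH 5  → [0, 5]
SUB     → [-5]
NEG     → [5]

1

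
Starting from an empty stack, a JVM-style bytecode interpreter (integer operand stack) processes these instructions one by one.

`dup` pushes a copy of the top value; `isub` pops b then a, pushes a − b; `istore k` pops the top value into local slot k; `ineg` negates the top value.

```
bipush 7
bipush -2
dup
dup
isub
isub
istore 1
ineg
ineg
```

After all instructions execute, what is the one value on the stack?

7

bipush 7  -> 7
bipush -2 -> 7 -2
dup       -> 7 -2 -2
dup       -> 7 -2 -2 -2
isub      -> 7 -2 0
isub      -> 7 -2
istore 1  -> 7
ineg      -> -7
ineg      -> 7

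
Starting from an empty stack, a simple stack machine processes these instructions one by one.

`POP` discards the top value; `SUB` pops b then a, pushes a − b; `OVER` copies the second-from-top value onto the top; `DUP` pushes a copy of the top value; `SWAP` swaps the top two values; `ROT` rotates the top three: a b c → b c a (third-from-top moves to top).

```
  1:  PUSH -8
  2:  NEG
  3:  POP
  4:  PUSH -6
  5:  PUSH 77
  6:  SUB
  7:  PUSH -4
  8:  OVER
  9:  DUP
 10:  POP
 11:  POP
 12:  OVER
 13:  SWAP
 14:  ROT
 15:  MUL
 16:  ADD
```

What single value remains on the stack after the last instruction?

249

PUSH -8 -> -8
NEG     -> 8
POP     -> (empty)
PUSH -6 -> -6
PUSH 77 -> -6 77
SUB     -> -83
PUSH -4 -> -83 -4
OVER    -> -83 -4 -83
DUP     -> -83 -4 -83 -83
POP     -> -83 -4 -83
POP     -> -83 -4
OVER    -> -83 -4 -83
SWAP    -> -83 -83 -4
ROT     -> -83 -4 -83
MUL     -> -83 332
ADD     -> 249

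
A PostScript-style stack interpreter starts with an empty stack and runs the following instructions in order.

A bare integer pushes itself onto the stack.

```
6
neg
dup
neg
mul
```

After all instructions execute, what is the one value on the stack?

-36

6   : 6
neg : -6
dup : -6 -6
neg : -6 6
mul : -36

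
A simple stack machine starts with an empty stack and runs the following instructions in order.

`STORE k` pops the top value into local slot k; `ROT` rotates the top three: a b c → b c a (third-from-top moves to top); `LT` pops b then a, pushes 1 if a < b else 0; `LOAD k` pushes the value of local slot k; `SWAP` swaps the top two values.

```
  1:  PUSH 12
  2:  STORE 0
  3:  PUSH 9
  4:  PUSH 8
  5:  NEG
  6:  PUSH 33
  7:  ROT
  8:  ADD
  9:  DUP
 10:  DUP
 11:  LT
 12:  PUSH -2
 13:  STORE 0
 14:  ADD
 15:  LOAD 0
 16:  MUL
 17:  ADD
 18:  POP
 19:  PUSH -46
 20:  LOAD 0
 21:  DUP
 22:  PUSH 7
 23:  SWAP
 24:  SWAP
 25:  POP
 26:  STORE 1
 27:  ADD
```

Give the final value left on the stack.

PUSH 12  : 12
STORE 0  : (empty)
PUSH 9   : 9
PUSH 8   : 9 8
NEG      : 9 -8
PUSH 33  : 9 -8 33
ROT      : -8 33 9
ADD      : -8 42
DUP      : -8 42 42
DUP      : -8 42 42 42
LT       : -8 42 0
PUSH -2  : -8 42 0 -2
STORE 0  : -8 42 0
ADD      : -8 42
LOAD 0   : -8 42 -2
MUL      : -8 -84
ADD      : -92
POP      : (empty)
PUSH -46 : -46
LOAD 0   : -46 -2
DUP      : -46 -2 -2
PUSH 7   : -46 -2 -2 7
SWAP     : -46 -2 7 -2
SWAP     : -46 -2 -2 7
POP      : -46 -2 -2
STORE 1  : -46 -2
ADD      : -48

-48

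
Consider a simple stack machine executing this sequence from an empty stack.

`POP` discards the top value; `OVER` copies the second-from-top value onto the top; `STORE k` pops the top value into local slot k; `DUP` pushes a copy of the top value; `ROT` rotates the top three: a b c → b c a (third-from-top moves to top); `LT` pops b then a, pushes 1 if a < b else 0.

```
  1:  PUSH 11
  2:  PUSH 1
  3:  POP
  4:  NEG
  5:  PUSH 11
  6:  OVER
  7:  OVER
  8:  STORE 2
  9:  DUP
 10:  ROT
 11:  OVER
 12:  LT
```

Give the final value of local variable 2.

11

PUSH 11 → 11
PUSH 1  → 11 1
POP     → 11
NEG     → -11
PUSH 11 → -11 11
OVER    → -11 11 -11
OVER    → -11 11 -11 11
STORE 2 → -11 11 -11
DUP     → -11 11 -11 -11
ROT     → -11 -11 -11 11
OVER    → -11 -11 -11 11 -11
LT      → -11 -11 -11 0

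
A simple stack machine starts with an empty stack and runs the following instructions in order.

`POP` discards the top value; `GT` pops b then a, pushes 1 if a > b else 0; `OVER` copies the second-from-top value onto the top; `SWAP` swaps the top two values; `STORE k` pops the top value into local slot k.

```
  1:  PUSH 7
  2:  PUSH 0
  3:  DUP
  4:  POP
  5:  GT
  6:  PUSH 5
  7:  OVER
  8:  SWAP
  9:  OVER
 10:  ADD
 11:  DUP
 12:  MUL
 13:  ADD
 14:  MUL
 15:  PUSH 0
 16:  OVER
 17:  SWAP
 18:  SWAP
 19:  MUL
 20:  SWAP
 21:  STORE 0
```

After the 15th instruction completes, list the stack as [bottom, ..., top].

[37, 0]

PUSH 7  [7]
PUSH 0  [7, 0]
DUP     [7, 0, 0]
POP     [7, 0]
GT      [1]
PUSH 5  [1, 5]
OVER    [1, 5, 1]
SWAP    [1, 1, 5]
OVER    [1, 1, 5, 1]
ADD     [1, 1, 6]
DUP     [1, 1, 6, 6]
MUL     [1, 1, 36]
ADD     [1, 37]
MUL     [37]
PUSH 0  [37, 0]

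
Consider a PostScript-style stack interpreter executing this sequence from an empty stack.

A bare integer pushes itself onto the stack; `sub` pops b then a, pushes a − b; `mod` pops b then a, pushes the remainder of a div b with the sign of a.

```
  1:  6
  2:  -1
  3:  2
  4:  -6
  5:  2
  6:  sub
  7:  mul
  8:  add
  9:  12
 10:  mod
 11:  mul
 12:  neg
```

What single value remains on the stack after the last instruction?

6   -> [6]
-1  -> [6, -1]
2   -> [6, -1, 2]
-6  -> [6, -1, 2, -6]
2   -> [6, -1, 2, -6, 2]
sub -> [6, -1, 2, -8]
mul -> [6, -1, -16]
add -> [6, -17]
12  -> [6, -17, 12]
mod -> [6, -5]
mul -> [-30]
neg -> [30]

30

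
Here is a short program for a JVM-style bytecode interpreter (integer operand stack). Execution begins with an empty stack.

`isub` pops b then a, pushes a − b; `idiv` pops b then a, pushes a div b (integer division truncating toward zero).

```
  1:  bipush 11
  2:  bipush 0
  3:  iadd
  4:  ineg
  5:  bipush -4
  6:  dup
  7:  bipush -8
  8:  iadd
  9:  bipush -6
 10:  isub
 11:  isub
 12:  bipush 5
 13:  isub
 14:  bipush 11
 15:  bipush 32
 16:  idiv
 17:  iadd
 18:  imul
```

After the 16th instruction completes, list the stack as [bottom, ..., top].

bipush 11 -> 11
bipush 0  -> 11 0
iadd      -> 11
ineg      -> -11
bipush -4 -> -11 -4
dup       -> -11 -4 -4
bipush -8 -> -11 -4 -4 -8
iadd      -> -11 -4 -12
bipush -6 -> -11 -4 -12 -6
isub      -> -11 -4 -6
isub      -> -11 2
bipush 5  -> -11 2 5
isub      -> -11 -3
bipush 11 -> -11 -3 11
bipush 32 -> -11 -3 11 32
idiv      -> -11 -3 0

[-11, -3, 0]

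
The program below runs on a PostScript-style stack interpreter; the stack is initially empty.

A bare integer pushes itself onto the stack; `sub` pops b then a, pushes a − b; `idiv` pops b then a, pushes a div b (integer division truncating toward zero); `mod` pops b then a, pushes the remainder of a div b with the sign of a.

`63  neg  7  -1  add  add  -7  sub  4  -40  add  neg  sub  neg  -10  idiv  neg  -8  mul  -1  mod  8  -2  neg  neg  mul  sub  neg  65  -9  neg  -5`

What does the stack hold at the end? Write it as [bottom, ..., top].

63   → [63]
neg  → [-63]
7    → [-63, 7]
-1   → [-63, 7, -1]
add  → [-63, 6]
add  → [-57]
-7   → [-57, -7]
sub  → [-50]
4    → [-50, 4]
-40  → [-50, 4, -40]
add  → [-50, -36]
neg  → [-50, 36]
sub  → [-86]
neg  → [86]
-10  → [86, -10]
idiv → [-8]
neg  → [8]
-8   → [8, -8]
mul  → [-64]
-1   → [-64, -1]
mod  → [0]
8    → [0, 8]
-2   → [0, 8, -2]
neg  → [0, 8, 2]
neg  → [0, 8, -2]
mul  → [0, -16]
sub  → [16]
neg  → [-16]
65   → [-16, 65]
-9   → [-16, 65, -9]
neg  → [-16, 65, 9]
-5   → [-16, 65, 9, -5]

[-16, 65, 9, -5]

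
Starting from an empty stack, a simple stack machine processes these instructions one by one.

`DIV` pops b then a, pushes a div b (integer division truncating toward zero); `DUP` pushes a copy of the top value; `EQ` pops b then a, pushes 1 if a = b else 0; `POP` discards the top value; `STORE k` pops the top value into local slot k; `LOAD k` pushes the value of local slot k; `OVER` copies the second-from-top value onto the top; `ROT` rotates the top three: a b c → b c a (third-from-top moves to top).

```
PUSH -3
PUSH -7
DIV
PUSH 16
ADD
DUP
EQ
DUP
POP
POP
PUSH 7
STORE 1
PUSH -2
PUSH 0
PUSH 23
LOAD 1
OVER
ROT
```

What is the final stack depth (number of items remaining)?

PUSH -3 : -3
PUSH -7 : -3 -7
DIV     : 0
PUSH 16 : 0 16
ADD     : 16
DUP     : 16 16
EQ      : 1
DUP     : 1 1
POP     : 1
POP     : (empty)
PUSH 7  : 7
STORE 1 : (empty)
PUSH -2 : -2
PUSH 0  : -2 0
PUSH 23 : -2 0 23
LOAD 1  : -2 0 23 7
OVER    : -2 0 23 7 23
ROT     : -2 0 7 23 23

5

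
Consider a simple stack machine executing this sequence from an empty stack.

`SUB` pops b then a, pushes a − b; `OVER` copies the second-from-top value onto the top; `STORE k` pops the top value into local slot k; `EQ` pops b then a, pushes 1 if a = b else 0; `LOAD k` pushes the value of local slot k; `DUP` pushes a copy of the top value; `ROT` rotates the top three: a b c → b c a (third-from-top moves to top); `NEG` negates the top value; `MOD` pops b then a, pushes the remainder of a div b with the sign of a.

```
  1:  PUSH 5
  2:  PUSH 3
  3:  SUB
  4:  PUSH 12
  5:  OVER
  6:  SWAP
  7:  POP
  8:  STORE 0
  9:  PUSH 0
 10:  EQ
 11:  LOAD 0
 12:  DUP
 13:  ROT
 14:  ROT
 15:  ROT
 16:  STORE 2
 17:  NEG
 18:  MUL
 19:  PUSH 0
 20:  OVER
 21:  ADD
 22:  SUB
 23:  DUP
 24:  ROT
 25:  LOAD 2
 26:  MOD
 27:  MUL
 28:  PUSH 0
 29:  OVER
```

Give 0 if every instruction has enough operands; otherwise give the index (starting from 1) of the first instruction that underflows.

PUSH 5   [5]
PUSH 3   [5, 3]
SUB      [2]
PUSH 12  [2, 12]
OVER     [2, 12, 2]
SWAP     [2, 2, 12]
POP      [2, 2]
STORE 0  [2]
PUSH 0   [2, 0]
EQ       [0]
LOAD 0   [0, 2]
DUP      [0, 2, 2]
ROT      [2, 2, 0]
ROT      [2, 0, 2]
ROT      [0, 2, 2]
STORE 2  [0, 2]
NEG      [0, -2]
MUL      [0]
PUSH 0   [0, 0]
OVER     [0, 0, 0]
ADD      [0, 0]
SUB      [0]
DUP      [0, 0]
ROT  — needs 3 operands, stack has 2 → underflow

24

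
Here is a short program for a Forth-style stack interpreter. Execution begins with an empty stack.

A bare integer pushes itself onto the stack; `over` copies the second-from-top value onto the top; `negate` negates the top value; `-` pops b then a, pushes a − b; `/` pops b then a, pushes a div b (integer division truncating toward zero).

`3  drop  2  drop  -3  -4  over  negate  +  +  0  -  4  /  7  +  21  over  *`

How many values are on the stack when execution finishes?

2

3      -> 3
drop   -> (empty)
2      -> 2
drop   -> (empty)
-3     -> -3
-4     -> -3 -4
over   -> -3 -4 -3
negate -> -3 -4 3
+      -> -3 -1
+      -> -4
0      -> -4 0
-      -> -4
4      -> -4 4
/      -> -1
7      -> -1 7
+      -> 6
21     -> 6 21
over   -> 6 21 6
*      -> 6 126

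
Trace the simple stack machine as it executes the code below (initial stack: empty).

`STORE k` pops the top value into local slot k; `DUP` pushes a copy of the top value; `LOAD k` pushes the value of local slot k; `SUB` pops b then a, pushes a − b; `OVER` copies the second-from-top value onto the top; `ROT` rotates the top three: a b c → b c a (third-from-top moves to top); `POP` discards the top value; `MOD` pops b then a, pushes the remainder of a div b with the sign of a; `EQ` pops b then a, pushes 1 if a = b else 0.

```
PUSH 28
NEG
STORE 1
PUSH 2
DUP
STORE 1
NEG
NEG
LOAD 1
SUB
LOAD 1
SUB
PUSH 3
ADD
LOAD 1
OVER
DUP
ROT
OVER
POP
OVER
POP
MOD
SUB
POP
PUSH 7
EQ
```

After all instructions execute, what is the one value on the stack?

0

PUSH 28  [28]
NEG      [-28]
STORE 1  []
PUSH 2   [2]
DUP      [2, 2]
STORE 1  [2]
NEG      [-2]
NEG      [2]
LOAD 1   [2, 2]
SUB      [0]
LOAD 1   [0, 2]
SUB      [-2]
PUSH 3   [-2, 3]
ADD      [1]
LOAD 1   [1, 2]
OVER     [1, 2, 1]
DUP      [1, 2, 1, 1]
ROT      [1, 1, 1, 2]
OVER     [1, 1, 1, 2, 1]
POP      [1, 1, 1, 2]
OVER     [1, 1, 1, 2, 1]
POP      [1, 1, 1, 2]
MOD      [1, 1, 1]
SUB      [1, 0]
POP      [1]
PUSH 7   [1, 7]
EQ       [0]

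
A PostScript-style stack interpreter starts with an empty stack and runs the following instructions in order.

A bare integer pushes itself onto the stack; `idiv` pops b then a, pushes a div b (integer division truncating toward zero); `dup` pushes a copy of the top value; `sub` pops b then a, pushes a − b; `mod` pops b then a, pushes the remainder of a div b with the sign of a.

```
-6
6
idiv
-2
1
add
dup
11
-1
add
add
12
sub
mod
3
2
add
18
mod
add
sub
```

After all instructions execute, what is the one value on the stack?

-6    -6
6     -6 6
idiv  -1
-2    -1 -2
1     -1 -2 1
add   -1 -1
dup   -1 -1 -1
11    -1 -1 -1 11
-1    -1 -1 -1 11 -1
add   -1 -1 -1 10
add   -1 -1 9
12    -1 -1 9 12
sub   -1 -1 -3
mod   -1 -1
3     -1 -1 3
2     -1 -1 3 2
add   -1 -1 5
18    -1 -1 5 18
mod   -1 -1 5
add   -1 4
sub   -5

-5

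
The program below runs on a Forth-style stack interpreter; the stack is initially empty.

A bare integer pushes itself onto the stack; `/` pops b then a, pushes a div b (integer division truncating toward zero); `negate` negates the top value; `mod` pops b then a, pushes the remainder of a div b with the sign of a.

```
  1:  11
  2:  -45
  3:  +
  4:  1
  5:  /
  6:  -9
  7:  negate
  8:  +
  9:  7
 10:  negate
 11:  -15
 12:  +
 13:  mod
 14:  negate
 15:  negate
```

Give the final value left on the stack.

-3

11     → 11
-45    → 11 -45
+      → -34
1      → -34 1
/      → -34
-9     → -34 -9
negate → -34 9
+      → -25
7      → -25 7
negate → -25 -7
-15    → -25 -7 -15
+      → -25 -22
mod    → -3
negate → 3
negate → -3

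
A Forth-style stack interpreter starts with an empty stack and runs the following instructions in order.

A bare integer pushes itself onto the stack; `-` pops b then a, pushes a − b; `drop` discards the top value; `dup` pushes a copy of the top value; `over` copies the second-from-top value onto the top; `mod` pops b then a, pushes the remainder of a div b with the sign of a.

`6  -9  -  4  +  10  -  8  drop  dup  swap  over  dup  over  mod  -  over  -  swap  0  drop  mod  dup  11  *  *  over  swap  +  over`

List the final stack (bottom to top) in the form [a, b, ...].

[9, 9, 9]

6    -> [6]
-9   -> [6, -9]
-    -> [15]
4    -> [15, 4]
+    -> [19]
10   -> [19, 10]
-    -> [9]
8    -> [9, 8]
drop -> [9]
dup  -> [9, 9]
swap -> [9, 9]
over -> [9, 9, 9]
dup  -> [9, 9, 9, 9]
over -> [9, 9, 9, 9, 9]
mod  -> [9, 9, 9, 0]
-    -> [9, 9, 9]
over -> [9, 9, 9, 9]
-    -> [9, 9, 0]
swap -> [9, 0, 9]
0    -> [9, 0, 9, 0]
drop -> [9, 0, 9]
mod  -> [9, 0]
dup  -> [9, 0, 0]
11   -> [9, 0, 0, 11]
*    -> [9, 0, 0]
*    -> [9, 0]
over -> [9, 0, 9]
swap -> [9, 9, 0]
+    -> [9, 9]
over -> [9, 9, 9]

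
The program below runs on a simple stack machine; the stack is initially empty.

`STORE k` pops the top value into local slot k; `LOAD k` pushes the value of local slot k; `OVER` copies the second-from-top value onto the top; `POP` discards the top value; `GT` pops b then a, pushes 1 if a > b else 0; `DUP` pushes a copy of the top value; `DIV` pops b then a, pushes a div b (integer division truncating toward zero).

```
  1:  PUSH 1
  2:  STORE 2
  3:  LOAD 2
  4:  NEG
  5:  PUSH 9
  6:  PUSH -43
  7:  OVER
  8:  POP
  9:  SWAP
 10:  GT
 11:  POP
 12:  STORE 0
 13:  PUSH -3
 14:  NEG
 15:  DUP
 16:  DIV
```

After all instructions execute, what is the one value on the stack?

1

PUSH 1    [1]
STORE 2   []
LOAD 2    [1]
NEG       [-1]
PUSH 9    [-1, 9]
PUSH -43  [-1, 9, -43]
OVER      [-1, 9, -43, 9]
POP       [-1, 9, -43]
SWAP      [-1, -43, 9]
GT        [-1, 0]
POP       [-1]
STORE 0   []
PUSH -3   [-3]
NEG       [3]
DUP       [3, 3]
DIV       [1]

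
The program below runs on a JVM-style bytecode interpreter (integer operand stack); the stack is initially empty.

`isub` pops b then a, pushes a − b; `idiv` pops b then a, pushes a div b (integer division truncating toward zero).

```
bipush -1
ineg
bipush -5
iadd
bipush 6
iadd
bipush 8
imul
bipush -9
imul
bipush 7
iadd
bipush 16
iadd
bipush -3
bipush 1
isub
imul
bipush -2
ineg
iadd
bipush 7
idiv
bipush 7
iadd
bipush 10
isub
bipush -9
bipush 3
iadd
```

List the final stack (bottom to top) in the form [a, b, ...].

[66, -6]

bipush -1 : [-1]
ineg      : [1]
bipush -5 : [1, -5]
iadd      : [-4]
bipush 6  : [-4, 6]
iadd      : [2]
bipush 8  : [2, 8]
imul      : [16]
bipush -9 : [16, -9]
imul      : [-144]
bipush 7  : [-144, 7]
iadd      : [-137]
bipush 16 : [-137, 16]
iadd      : [-121]
bipush -3 : [-121, -3]
bipush 1  : [-121, -3, 1]
isub      : [-121, -4]
imul      : [484]
bipush -2 : [484, -2]
ineg      : [484, 2]
iadd      : [486]
bipush 7  : [486, 7]
idiv      : [69]
bipush 7  : [69, 7]
iadd      : [76]
bipush 10 : [76, 10]
isub      : [66]
bipush -9 : [66, -9]
bipush 3  : [66, -9, 3]
iadd      : [66, -6]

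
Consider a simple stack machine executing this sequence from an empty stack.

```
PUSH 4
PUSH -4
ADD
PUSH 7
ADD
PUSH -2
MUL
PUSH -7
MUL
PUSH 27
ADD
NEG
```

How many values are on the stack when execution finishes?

1

PUSH 4  : 4
PUSH -4 : 4 -4
ADD     : 0
PUSH 7  : 0 7
ADD     : 7
PUSH -2 : 7 -2
MUL     : -14
PUSH -7 : -14 -7
MUL     : 98
PUSH 27 : 98 27
ADD     : 125
NEG     : -125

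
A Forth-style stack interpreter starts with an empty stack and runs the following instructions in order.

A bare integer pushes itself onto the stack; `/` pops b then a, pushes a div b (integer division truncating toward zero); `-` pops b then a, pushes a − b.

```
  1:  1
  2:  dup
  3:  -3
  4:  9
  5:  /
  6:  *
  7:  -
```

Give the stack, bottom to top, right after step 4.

1    1
dup  1 1
-3   1 1 -3
9    1 1 -3 9

[1, 1, -3, 9]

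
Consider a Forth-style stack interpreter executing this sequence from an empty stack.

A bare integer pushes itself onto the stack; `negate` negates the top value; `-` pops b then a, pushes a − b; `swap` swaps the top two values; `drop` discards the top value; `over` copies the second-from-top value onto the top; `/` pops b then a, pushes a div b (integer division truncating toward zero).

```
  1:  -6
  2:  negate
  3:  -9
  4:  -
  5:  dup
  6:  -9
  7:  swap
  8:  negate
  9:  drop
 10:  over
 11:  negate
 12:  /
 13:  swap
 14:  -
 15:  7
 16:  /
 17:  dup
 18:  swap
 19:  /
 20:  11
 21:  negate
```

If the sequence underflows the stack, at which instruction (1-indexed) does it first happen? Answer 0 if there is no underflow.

0

-6     -> -6
negate -> 6
-9     -> 6 -9
-      -> 15
dup    -> 15 15
-9     -> 15 15 -9
swap   -> 15 -9 15
negate -> 15 -9 -15
drop   -> 15 -9
over   -> 15 -9 15
negate -> 15 -9 -15
/      -> 15 0
swap   -> 0 15
-      -> -15
7      -> -15 7
/      -> -2
dup    -> -2 -2
swap   -> -2 -2
/      -> 1
11     -> 1 11
negate -> 1 -11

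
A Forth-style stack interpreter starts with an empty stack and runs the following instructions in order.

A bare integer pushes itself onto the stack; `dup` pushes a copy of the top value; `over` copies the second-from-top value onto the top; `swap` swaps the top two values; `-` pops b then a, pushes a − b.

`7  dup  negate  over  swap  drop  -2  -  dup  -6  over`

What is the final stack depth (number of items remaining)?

7       7
dup     7 7
negate  7 -7
over    7 -7 7
swap    7 7 -7
drop    7 7
-2      7 7 -2
-       7 9
dup     7 9 9
-6      7 9 9 -6
over    7 9 9 -6 9

5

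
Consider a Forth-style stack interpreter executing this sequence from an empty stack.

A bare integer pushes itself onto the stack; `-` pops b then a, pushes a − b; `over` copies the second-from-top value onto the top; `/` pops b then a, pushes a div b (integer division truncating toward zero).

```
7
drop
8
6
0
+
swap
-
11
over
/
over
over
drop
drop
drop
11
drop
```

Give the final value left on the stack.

-2

7    : [7]
drop : []
8    : [8]
6    : [8, 6]
0    : [8, 6, 0]
+    : [8, 6]
swap : [6, 8]
-    : [-2]
11   : [-2, 11]
over : [-2, 11, -2]
/    : [-2, -5]
over : [-2, -5, -2]
over : [-2, -5, -2, -5]
drop : [-2, -5, -2]
drop : [-2, -5]
drop : [-2]
11   : [-2, 11]
drop : [-2]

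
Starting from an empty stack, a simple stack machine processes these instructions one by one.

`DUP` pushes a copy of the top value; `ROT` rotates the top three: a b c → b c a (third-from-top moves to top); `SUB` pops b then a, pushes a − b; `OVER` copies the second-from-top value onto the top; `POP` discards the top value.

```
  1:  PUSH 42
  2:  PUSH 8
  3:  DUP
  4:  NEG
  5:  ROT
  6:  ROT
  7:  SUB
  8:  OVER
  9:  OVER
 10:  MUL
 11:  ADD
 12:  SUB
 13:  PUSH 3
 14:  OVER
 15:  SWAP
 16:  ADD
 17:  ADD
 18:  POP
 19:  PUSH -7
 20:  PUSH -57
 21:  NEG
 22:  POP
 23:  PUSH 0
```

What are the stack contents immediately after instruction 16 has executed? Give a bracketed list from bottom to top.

PUSH 42 → [42]
PUSH 8  → [42, 8]
DUP     → [42, 8, 8]
NEG     → [42, 8, -8]
ROT     → [8, -8, 42]
ROT     → [-8, 42, 8]
SUB     → [-8, 34]
OVER    → [-8, 34, -8]
OVER    → [-8, 34, -8, 34]
MUL     → [-8, 34, -272]
ADD     → [-8, -238]
SUB     → [230]
PUSH 3  → [230, 3]
OVER    → [230, 3, 230]
SWAP    → [230, 230, 3]
ADD     → [230, 233]

[230, 233]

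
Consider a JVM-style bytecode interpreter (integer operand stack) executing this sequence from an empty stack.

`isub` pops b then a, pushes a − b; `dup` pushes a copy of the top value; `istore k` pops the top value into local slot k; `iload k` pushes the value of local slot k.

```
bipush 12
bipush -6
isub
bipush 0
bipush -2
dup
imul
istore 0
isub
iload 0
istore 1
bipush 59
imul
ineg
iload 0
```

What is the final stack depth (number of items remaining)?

2

bipush 12 → [12]
bipush -6 → [12, -6]
isub      → [18]
bipush 0  → [18, 0]
bipush -2 → [18, 0, -2]
dup       → [18, 0, -2, -2]
imul      → [18, 0, 4]
istore 0  → [18, 0]
isub      → [18]
iload 0   → [18, 4]
istore 1  → [18]
bipush 59 → [18, 59]
imul      → [1062]
ineg      → [-1062]
iload 0   → [-1062, 4]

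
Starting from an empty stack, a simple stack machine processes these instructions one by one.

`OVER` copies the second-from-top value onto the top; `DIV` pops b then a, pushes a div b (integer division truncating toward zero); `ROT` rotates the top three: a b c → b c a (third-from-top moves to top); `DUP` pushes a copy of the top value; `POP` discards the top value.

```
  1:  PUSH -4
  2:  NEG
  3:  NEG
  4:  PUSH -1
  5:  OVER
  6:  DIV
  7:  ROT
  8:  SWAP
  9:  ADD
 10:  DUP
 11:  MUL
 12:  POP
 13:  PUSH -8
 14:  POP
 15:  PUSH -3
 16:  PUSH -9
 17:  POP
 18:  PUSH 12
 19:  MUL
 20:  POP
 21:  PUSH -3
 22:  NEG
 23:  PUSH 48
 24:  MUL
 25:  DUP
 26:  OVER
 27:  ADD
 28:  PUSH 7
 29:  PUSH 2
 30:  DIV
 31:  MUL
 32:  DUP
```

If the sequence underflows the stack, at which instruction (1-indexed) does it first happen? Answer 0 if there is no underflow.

7

PUSH -4 → [-4]
NEG     → [4]
NEG     → [-4]
PUSH -1 → [-4, -1]
OVER    → [-4, -1, -4]
DIV     → [-4, 0]
ROT  — needs 3 operands, stack has 2 → underflow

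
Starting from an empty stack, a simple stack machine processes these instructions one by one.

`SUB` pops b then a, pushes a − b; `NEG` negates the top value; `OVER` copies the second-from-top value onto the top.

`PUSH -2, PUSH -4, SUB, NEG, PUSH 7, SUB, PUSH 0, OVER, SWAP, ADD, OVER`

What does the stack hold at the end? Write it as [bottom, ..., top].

[-9, -9, -9]

PUSH -2 -> -2
PUSH -4 -> -2 -4
SUB     -> 2
NEG     -> -2
PUSH 7  -> -2 7
SUB     -> -9
PUSH 0  -> -9 0
OVER    -> -9 0 -9
SWAP    -> -9 -9 0
ADD     -> -9 -9
OVER    -> -9 -9 -9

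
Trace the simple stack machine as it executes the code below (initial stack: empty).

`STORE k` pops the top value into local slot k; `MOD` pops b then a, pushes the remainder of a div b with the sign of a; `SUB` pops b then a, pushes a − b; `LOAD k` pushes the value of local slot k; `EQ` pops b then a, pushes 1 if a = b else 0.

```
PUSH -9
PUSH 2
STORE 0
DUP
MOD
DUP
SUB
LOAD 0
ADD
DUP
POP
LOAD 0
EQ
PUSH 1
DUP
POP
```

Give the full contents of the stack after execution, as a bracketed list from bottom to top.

PUSH -9  [-9]
PUSH 2   [-9, 2]
STORE 0  [-9]
DUP      [-9, -9]
MOD      [0]
DUP      [0, 0]
SUB      [0]
LOAD 0   [0, 2]
ADD      [2]
DUP      [2, 2]
POP      [2]
LOAD 0   [2, 2]
EQ       [1]
PUSH 1   [1, 1]
DUP      [1, 1, 1]
POP      [1, 1]

[1, 1]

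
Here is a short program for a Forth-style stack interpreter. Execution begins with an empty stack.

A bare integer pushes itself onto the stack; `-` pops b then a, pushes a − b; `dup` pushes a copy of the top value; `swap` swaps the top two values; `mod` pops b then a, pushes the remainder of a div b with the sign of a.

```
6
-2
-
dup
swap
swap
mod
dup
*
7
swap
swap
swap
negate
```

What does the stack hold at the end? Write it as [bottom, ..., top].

[7, 0]

6      -> 6
-2     -> 6 -2
-      -> 8
dup    -> 8 8
swap   -> 8 8
swap   -> 8 8
mod    -> 0
dup    -> 0 0
*      -> 0
7      -> 0 7
swap   -> 7 0
swap   -> 0 7
swap   -> 7 0
negate -> 7 0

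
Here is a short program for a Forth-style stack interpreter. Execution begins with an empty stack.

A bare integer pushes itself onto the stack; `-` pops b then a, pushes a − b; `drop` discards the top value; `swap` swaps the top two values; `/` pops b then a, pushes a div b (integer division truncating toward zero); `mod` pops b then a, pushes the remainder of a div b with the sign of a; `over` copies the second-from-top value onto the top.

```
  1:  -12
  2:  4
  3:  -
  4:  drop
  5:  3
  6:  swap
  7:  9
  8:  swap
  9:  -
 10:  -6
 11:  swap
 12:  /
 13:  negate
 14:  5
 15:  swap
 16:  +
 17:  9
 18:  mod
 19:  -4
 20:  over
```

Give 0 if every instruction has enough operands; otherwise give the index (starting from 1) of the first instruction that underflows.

-12  : -12
4    : -12 4
-    : -16
drop : (empty)
3    : 3
swap  — needs 2 operands, stack has 1 → underflow

6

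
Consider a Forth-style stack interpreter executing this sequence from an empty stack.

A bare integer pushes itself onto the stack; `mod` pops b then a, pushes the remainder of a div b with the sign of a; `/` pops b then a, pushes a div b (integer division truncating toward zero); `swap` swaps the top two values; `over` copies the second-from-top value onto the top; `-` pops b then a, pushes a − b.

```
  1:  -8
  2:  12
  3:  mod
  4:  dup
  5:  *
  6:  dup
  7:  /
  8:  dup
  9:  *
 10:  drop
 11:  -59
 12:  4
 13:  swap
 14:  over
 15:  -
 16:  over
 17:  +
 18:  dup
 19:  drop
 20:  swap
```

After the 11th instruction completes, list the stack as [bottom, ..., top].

[-59]

-8   → [-8]
12   → [-8, 12]
mod  → [-8]
dup  → [-8, -8]
*    → [64]
dup  → [64, 64]
/    → [1]
dup  → [1, 1]
*    → [1]
drop → []
-59  → [-59]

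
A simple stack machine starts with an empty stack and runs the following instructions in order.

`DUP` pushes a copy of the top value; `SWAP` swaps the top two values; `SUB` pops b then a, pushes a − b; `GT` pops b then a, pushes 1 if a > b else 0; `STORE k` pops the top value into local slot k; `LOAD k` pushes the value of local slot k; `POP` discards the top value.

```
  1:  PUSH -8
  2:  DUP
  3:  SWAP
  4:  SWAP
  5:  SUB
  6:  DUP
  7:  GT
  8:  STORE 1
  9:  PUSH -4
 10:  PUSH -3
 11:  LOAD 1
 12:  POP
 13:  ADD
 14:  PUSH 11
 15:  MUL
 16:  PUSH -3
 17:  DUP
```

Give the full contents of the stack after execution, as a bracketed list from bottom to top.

PUSH -8 : [-8]
DUP     : [-8, -8]
SWAP    : [-8, -8]
SWAP    : [-8, -8]
SUB     : [0]
DUP     : [0, 0]
GT      : [0]
STORE 1 : []
PUSH -4 : [-4]
PUSH -3 : [-4, -3]
LOAD 1  : [-4, -3, 0]
POP     : [-4, -3]
ADD     : [-7]
PUSH 11 : [-7, 11]
MUL     : [-77]
PUSH -3 : [-77, -3]
DUP     : [-77, -3, -3]

[-77, -3, -3]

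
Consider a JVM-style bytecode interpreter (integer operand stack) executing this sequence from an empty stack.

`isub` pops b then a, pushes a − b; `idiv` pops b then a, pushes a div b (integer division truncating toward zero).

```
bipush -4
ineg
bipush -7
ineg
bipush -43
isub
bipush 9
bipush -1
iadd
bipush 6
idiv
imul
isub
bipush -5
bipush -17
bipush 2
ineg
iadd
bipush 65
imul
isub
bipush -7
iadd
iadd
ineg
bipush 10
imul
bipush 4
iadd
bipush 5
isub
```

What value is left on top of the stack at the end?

-11771

bipush -4  → -4
ineg       → 4
bipush -7  → 4 -7
ineg       → 4 7
bipush -43 → 4 7 -43
isub       → 4 50
bipush 9   → 4 50 9
bipush -1  → 4 50 9 -1
iadd       → 4 50 8
bipush 6   → 4 50 8 6
idiv       → 4 50 1
imul       → 4 50
isub       → -46
bipush -5  → -46 -5
bipush -17 → -46 -5 -17
bipush 2   → -46 -5 -17 2
ineg       → -46 -5 -17 -2
iadd       → -46 -5 -19
bipush 65  → -46 -5 -19 65
imul       → -46 -5 -1235
isub       → -46 1230
bipush -7  → -46 1230 -7
iadd       → -46 1223
iadd       → 1177
ineg       → -1177
bipush 10  → -1177 10
imul       → -11770
bipush 4   → -11770 4
iadd       → -11766
bipush 5   → -11766 5
isub       → -11771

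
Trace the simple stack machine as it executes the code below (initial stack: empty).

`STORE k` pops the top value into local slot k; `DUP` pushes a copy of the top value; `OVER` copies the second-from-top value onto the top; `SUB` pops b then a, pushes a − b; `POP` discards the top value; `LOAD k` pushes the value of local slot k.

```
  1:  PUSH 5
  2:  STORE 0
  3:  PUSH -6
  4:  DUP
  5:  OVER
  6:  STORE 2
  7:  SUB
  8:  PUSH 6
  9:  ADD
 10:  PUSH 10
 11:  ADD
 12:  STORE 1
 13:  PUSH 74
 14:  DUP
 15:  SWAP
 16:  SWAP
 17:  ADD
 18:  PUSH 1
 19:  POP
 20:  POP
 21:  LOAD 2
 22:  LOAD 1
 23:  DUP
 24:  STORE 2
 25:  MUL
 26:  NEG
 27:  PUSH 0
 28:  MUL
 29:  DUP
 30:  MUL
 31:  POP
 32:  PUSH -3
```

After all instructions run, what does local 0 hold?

5

PUSH 5  → [5]
STORE 0 → []
PUSH -6 → [-6]
DUP     → [-6, -6]
OVER    → [-6, -6, -6]
STORE 2 → [-6, -6]
SUB     → [0]
PUSH 6  → [0, 6]
ADD     → [6]
PUSH 10 → [6, 10]
ADD     → [16]
STORE 1 → []
PUSH 74 → [74]
DUP     → [74, 74]
SWAP    → [74, 74]
SWAP    → [74, 74]
ADD     → [148]
PUSH 1  → [148, 1]
POP     → [148]
POP     → []
LOAD 2  → [-6]
LOAD 1  → [-6, 16]
DUP     → [-6, 16, 16]
STORE 2 → [-6, 16]
MUL     → [-96]
NEG     → [96]
PUSH 0  → [96, 0]
MUL     → [0]
DUP     → [0, 0]
MUL     → [0]
POP     → []
PUSH -3 → [-3]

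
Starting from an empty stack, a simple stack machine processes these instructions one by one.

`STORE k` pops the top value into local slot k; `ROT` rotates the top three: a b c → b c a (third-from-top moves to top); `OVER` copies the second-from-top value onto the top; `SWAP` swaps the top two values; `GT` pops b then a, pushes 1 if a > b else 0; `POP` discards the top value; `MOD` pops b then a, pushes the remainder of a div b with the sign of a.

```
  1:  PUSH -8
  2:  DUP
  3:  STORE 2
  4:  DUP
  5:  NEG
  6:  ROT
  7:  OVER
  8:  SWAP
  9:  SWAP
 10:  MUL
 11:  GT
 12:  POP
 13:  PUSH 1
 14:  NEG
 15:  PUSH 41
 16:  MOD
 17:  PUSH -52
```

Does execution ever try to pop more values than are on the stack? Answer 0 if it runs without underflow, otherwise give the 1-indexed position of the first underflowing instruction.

PUSH -8 -> -8
DUP     -> -8 -8
STORE 2 -> -8
DUP     -> -8 -8
NEG     -> -8 8
ROT  — needs 3 operands, stack has 2 → underflow

6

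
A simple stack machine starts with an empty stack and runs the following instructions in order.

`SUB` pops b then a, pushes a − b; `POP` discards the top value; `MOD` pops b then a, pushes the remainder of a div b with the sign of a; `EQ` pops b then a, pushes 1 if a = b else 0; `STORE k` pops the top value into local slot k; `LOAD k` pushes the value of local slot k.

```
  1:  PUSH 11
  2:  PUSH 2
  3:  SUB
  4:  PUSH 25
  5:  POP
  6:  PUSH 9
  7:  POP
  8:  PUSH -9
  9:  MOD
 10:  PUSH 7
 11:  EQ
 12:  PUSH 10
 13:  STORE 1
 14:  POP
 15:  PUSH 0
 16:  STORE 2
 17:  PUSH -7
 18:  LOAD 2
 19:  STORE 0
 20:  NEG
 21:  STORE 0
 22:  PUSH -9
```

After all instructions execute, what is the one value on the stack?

-9

PUSH 11 : [11]
PUSH 2  : [11, 2]
SUB     : [9]
PUSH 25 : [9, 25]
POP     : [9]
PUSH 9  : [9, 9]
POP     : [9]
PUSH -9 : [9, -9]
MOD     : [0]
PUSH 7  : [0, 7]
EQ      : [0]
PUSH 10 : [0, 10]
STORE 1 : [0]
POP     : []
PUSH 0  : [0]
STORE 2 : []
PUSH -7 : [-7]
LOAD 2  : [-7, 0]
STORE 0 : [-7]
NEG     : [7]
STORE 0 : []
PUSH -9 : [-9]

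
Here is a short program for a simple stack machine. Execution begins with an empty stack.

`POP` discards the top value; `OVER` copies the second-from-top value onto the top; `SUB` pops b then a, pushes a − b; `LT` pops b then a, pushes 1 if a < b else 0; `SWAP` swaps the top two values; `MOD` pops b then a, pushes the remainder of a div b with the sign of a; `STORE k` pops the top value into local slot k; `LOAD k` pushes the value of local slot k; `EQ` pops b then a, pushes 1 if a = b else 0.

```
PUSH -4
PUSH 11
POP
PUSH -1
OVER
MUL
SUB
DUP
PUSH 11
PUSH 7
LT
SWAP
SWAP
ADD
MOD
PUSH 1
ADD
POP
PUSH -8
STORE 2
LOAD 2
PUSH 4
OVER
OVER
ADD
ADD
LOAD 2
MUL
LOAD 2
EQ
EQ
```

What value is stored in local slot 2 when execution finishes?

-8

PUSH -4 → [-4]
PUSH 11 → [-4, 11]
POP     → [-4]
PUSH -1 → [-4, -1]
OVER    → [-4, -1, -4]
MUL     → [-4, 4]
SUB     → [-8]
DUP     → [-8, -8]
PUSH 11 → [-8, -8, 11]
PUSH 7  → [-8, -8, 11, 7]
LT      → [-8, -8, 0]
SWAP    → [-8, 0, -8]
SWAP    → [-8, -8, 0]
ADD     → [-8, -8]
MOD     → [0]
PUSH 1  → [0, 1]
ADD     → [1]
POP     → []
PUSH -8 → [-8]
STORE 2 → []
LOAD 2  → [-8]
PUSH 4  → [-8, 4]
OVER    → [-8, 4, -8]
OVER    → [-8, 4, -8, 4]
ADD     → [-8, 4, -4]
ADD     → [-8, 0]
LOAD 2  → [-8, 0, -8]
MUL     → [-8, 0]
LOAD 2  → [-8, 0, -8]
EQ      → [-8, 0]
EQ      → [0]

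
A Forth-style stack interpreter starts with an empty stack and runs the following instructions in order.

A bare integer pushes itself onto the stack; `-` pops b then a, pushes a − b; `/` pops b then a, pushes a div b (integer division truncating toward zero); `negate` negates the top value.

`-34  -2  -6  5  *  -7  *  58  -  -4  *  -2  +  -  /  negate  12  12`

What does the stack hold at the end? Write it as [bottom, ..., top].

-34    -> [-34]
-2     -> [-34, -2]
-6     -> [-34, -2, -6]
5      -> [-34, -2, -6, 5]
*      -> [-34, -2, -30]
-7     -> [-34, -2, -30, -7]
*      -> [-34, -2, 210]
58     -> [-34, -2, 210, 58]
-      -> [-34, -2, 152]
-4     -> [-34, -2, 152, -4]
*      -> [-34, -2, -608]
-2     -> [-34, -2, -608, -2]
+      -> [-34, -2, -610]
-      -> [-34, 608]
/      -> [0]
negate -> [0]
12     -> [0, 12]
12     -> [0, 12, 12]

[0, 12, 12]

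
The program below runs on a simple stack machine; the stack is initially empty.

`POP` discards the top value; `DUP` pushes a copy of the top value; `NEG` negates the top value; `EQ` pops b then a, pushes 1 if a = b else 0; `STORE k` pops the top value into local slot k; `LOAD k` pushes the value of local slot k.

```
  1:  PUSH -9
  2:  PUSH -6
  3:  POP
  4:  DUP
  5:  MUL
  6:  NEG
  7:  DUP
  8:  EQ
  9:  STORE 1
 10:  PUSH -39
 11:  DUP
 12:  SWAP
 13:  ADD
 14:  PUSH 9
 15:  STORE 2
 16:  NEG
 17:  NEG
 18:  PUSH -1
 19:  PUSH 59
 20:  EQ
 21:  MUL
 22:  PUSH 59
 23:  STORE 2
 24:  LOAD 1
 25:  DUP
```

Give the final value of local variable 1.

1

PUSH -9  : -9
PUSH -6  : -9 -6
POP      : -9
DUP      : -9 -9
MUL      : 81
NEG      : -81
DUP      : -81 -81
EQ       : 1
STORE 1  : (empty)
PUSH -39 : -39
DUP      : -39 -39
SWAP     : -39 -39
ADD      : -78
PUSH 9   : -78 9
STORE 2  : -78
NEG      : 78
NEG      : -78
PUSH -1  : -78 -1
PUSH 59  : -78 -1 59
EQ       : -78 0
MUL      : 0
PUSH 59  : 0 59
STORE 2  : 0
LOAD 1   : 0 1
DUP      : 0 1 1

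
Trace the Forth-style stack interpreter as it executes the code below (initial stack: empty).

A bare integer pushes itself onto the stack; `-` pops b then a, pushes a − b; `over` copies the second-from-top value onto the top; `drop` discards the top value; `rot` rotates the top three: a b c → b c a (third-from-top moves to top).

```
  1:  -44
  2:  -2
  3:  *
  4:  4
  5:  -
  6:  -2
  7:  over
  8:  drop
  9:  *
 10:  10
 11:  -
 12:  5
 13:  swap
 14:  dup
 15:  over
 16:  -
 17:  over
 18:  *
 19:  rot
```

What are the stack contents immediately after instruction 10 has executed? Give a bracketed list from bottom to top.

-44  → [-44]
-2   → [-44, -2]
*    → [88]
4    → [88, 4]
-    → [84]
-2   → [84, -2]
over → [84, -2, 84]
drop → [84, -2]
*    → [-168]
10   → [-168, 10]

[-168, 10]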